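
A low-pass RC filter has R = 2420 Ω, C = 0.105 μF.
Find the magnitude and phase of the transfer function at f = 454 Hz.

Step 1 — Angular frequency: ω = 2π·454 = 2853 rad/s.
Step 2 — Transfer function: H(jω) = 1/(1 + jωRC).
Step 3 — Denominator: 1 + jωRC = 1 + j·2853·2420·1.05e-07 = 1 + j0.7248.
Step 4 — H = 0.6556 - j0.4752.
Step 5 — Magnitude: |H| = 0.8097 (-1.8 dB); phase: φ = -35.9°.

|H| = 0.8097 (-1.8 dB), φ = -35.9°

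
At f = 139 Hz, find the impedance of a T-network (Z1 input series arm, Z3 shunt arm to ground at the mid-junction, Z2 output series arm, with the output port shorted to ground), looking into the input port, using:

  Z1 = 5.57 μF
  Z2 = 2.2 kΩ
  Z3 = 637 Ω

Step 1 — Angular frequency: ω = 2π·f = 2π·139 = 873.4 rad/s.
Step 2 — Component impedances:
  Z1: Z = 1/(jωC) = -j/(ω·C) = 0 - j205.6 Ω
  Z2: Z = R = 2200 Ω
  Z3: Z = R = 637 Ω
Step 3 — With the output port shorted to ground, the output series arm Z2 runs from the junction to ground; the shunt arm Z3 also runs from the junction to ground. They appear in parallel: Z3 || Z2 = 494 Ω.
Step 4 — Series with input arm Z1: Z_in = Z1 + (Z3 || Z2) = 494 - j205.6 Ω = 535∠-22.6° Ω.

Z = 494 - j205.6 Ω = 535∠-22.6° Ω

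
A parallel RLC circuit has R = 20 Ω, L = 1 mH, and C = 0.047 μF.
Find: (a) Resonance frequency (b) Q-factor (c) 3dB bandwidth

Step 1 — Resonance: ω₀ = 1/√(LC) = 1/√(0.001·4.7e-08) = 1.459e+05 rad/s.
Step 2 — f₀ = ω₀/(2π) = 2.322e+04 Hz.
Step 3 — Parallel Q: Q = R/(ω₀L) = 20/(1.459e+05·0.001) = 0.1371.
Step 4 — Bandwidth: Δω = ω₀/Q = 1.064e+06 rad/s; BW = Δω/(2π) = 1.693e+05 Hz.

(a) f₀ = 2.322e+04 Hz  (b) Q = 0.1371  (c) BW = 1.693e+05 Hz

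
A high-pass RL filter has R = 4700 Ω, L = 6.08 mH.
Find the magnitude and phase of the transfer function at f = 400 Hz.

Step 1 — Angular frequency: ω = 2π·400 = 2513 rad/s.
Step 2 — Transfer function: H(jω) = jωL/(R + jωL).
Step 3 — Numerator jωL = j·15.28; denominator R + jωL = 4700 + j15.28.
Step 4 — H = 1.057e-05 + j0.003251.
Step 5 — Magnitude: |H| = 0.003251 (-49.8 dB); phase: φ = 89.8°.

|H| = 0.003251 (-49.8 dB), φ = 89.8°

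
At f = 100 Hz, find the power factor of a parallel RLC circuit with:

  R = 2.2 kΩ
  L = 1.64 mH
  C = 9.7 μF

Step 1 — Angular frequency: ω = 2π·f = 2π·100 = 628.3 rad/s.
Step 2 — Component impedances:
  R: Z = R = 2200 Ω
  L: Z = jωL = j·628.3·0.00164 = 0 + j1.03 Ω
  C: Z = 1/(jωC) = -j/(ω·C) = 0 - j164.1 Ω
Step 3 — Parallel combination: 1/Z_total = 1/R + 1/L + 1/C; Z_total = 0.0004888 + j1.037 Ω = 1.037∠90.0° Ω.
Step 4 — Power factor: PF = cos(φ) = Re(Z)/|Z| = 0.00048876/1.037 = 0.0004713.
Step 5 — Type: Im(Z) = 1.037 ⇒ lagging (phase φ = 90.0°).

PF = 0.0004713 (lagging, φ = 90.0°)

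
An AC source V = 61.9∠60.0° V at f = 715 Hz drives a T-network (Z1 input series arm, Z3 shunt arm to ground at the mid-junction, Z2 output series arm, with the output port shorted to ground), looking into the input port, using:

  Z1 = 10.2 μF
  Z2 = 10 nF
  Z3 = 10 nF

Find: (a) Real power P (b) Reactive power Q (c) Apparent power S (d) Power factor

Step 1 — Angular frequency: ω = 2π·f = 2π·715 = 4492 rad/s.
Step 2 — Component impedances:
  Z1: Z = 1/(jωC) = -j/(ω·C) = 0 - j21.82 Ω
  Z2: Z = 1/(jωC) = -j/(ω·C) = 0 - j2.226e+04 Ω
  Z3: Z = 1/(jωC) = -j/(ω·C) = 0 - j2.226e+04 Ω
Step 3 — With the output port shorted to ground, the output series arm Z2 runs from the junction to ground; the shunt arm Z3 also runs from the junction to ground. They appear in parallel: Z3 || Z2 = 0 - j1.113e+04 Ω.
Step 4 — Series with input arm Z1: Z_in = Z1 + (Z3 || Z2) = 0 - j1.115e+04 Ω = 1.115e+04∠-90.0° Ω.
Step 5 — Source phasor: V = 61.9∠60.0° V = 30.95 + j53.61 V.
Step 6 — Current: I = V / Z = -0.004807 + j0.002775 A = 0.005551∠150.0° A.
Step 7 — Complex power: S = V·I* = 0 - j0.3436 VA.
Step 8 — Real power: P = Re(S) = 0 W.
Step 9 — Reactive power: Q = Im(S) = -0.3436 VAR.
Step 10 — Apparent power: |S| = 0.3436 VA.
Step 11 — Power factor: PF = P/|S| = 0 (leading).

(a) P = 0 W  (b) Q = -0.3436 VAR  (c) S = 0.3436 VA  (d) PF = 0 (leading)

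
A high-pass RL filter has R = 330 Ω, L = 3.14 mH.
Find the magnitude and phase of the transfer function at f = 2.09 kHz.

Step 1 — Angular frequency: ω = 2π·2090 = 1.313e+04 rad/s.
Step 2 — Transfer function: H(jω) = jωL/(R + jωL).
Step 3 — Numerator jωL = j·41.23; denominator R + jωL = 330 + j41.23.
Step 4 — H = 0.01537 + j0.123.
Step 5 — Magnitude: |H| = 0.124 (-18.1 dB); phase: φ = 82.9°.

|H| = 0.124 (-18.1 dB), φ = 82.9°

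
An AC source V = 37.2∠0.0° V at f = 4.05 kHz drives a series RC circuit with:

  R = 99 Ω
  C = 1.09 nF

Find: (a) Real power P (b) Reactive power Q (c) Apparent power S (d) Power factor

Step 1 — Angular frequency: ω = 2π·f = 2π·4050 = 2.545e+04 rad/s.
Step 2 — Component impedances:
  R: Z = R = 99 Ω
  C: Z = 1/(jωC) = -j/(ω·C) = 0 - j3.605e+04 Ω
Step 3 — Series combination: Z_total = R + C = 99 - j3.605e+04 Ω = 3.605e+04∠-89.8° Ω.
Step 4 — Source phasor: V = 37.2∠0.0° V = 37.2 V.
Step 5 — Current: I = V / Z = 2.833e-06 + j0.001032 A = 0.001032∠89.8° A.
Step 6 — Complex power: S = V·I* = 0.0001054 - j0.03838 VA.
Step 7 — Real power: P = Re(S) = 0.0001054 W.
Step 8 — Reactive power: Q = Im(S) = -0.03838 VAR.
Step 9 — Apparent power: |S| = 0.03838 VA.
Step 10 — Power factor: PF = P/|S| = 0.002746 (leading).

(a) P = 0.0001054 W  (b) Q = -0.03838 VAR  (c) S = 0.03838 VA  (d) PF = 0.002746 (leading)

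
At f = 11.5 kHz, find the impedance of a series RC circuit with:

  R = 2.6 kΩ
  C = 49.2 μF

Step 1 — Angular frequency: ω = 2π·f = 2π·1.15e+04 = 7.226e+04 rad/s.
Step 2 — Component impedances:
  R: Z = R = 2600 Ω
  C: Z = 1/(jωC) = -j/(ω·C) = 0 - j0.2813 Ω
Step 3 — Series combination: Z_total = R + C = 2600 - j0.2813 Ω = 2600∠-0.0° Ω.

Z = 2600 - j0.2813 Ω = 2600∠-0.0° Ω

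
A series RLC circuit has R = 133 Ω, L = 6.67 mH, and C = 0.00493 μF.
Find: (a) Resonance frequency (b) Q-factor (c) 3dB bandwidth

Step 1 — Resonance condition Im(Z)=0 gives ω₀ = 1/√(LC).
Step 2 — ω₀ = 1/√(0.00667·4.93e-09) = 1.744e+05 rad/s.
Step 3 — f₀ = ω₀/(2π) = 2.775e+04 Hz.
Step 4 — Series Q: Q = ω₀L/R = 1.744e+05·0.00667/133 = 8.746.
Step 5 — 3dB bandwidth: Δω = ω₀/Q = 1.994e+04 rad/s; BW = Δω/(2π) = 3174 Hz.

(a) f₀ = 2.775e+04 Hz  (b) Q = 8.746  (c) BW = 3174 Hz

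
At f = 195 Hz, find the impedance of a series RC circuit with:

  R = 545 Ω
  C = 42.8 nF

Step 1 — Angular frequency: ω = 2π·f = 2π·195 = 1225 rad/s.
Step 2 — Component impedances:
  R: Z = R = 545 Ω
  C: Z = 1/(jωC) = -j/(ω·C) = 0 - j1.907e+04 Ω
Step 3 — Series combination: Z_total = R + C = 545 - j1.907e+04 Ω = 1.908e+04∠-88.4° Ω.

Z = 545 - j1.907e+04 Ω = 1.908e+04∠-88.4° Ω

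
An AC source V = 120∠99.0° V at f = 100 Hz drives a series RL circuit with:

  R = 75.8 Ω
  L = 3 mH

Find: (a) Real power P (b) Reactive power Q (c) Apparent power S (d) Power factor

Step 1 — Angular frequency: ω = 2π·f = 2π·100 = 628.3 rad/s.
Step 2 — Component impedances:
  R: Z = R = 75.8 Ω
  L: Z = jωL = j·628.3·0.003 = 0 + j1.885 Ω
Step 3 — Series combination: Z_total = R + L = 75.8 + j1.885 Ω = 75.82∠1.4° Ω.
Step 4 — Source phasor: V = 120∠99.0° V = -18.77 + j118.5 V.
Step 5 — Current: I = V / Z = -0.2086 + j1.569 A = 1.583∠97.6° A.
Step 6 — Complex power: S = V·I* = 189.9 + j4.721 VA.
Step 7 — Real power: P = Re(S) = 189.9 W.
Step 8 — Reactive power: Q = Im(S) = 4.721 VAR.
Step 9 — Apparent power: |S| = 189.9 VA.
Step 10 — Power factor: PF = P/|S| = 0.9997 (lagging).

(a) P = 189.9 W  (b) Q = 4.721 VAR  (c) S = 189.9 VA  (d) PF = 0.9997 (lagging)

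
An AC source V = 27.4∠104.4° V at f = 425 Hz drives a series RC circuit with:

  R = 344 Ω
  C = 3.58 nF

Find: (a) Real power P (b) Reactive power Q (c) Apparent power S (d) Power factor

Step 1 — Angular frequency: ω = 2π·f = 2π·425 = 2670 rad/s.
Step 2 — Component impedances:
  R: Z = R = 344 Ω
  C: Z = 1/(jωC) = -j/(ω·C) = 0 - j1.046e+05 Ω
Step 3 — Series combination: Z_total = R + C = 344 - j1.046e+05 Ω = 1.046e+05∠-89.8° Ω.
Step 4 — Source phasor: V = 27.4∠104.4° V = -6.814 + j26.54 V.
Step 5 — Current: I = V / Z = -0.0002539 - j6.431e-05 A = 0.0002619∠-165.8° A.
Step 6 — Complex power: S = V·I* = 2.36e-05 - j0.007177 VA.
Step 7 — Real power: P = Re(S) = 2.36e-05 W.
Step 8 — Reactive power: Q = Im(S) = -0.007177 VAR.
Step 9 — Apparent power: |S| = 0.007177 VA.
Step 10 — Power factor: PF = P/|S| = 0.003289 (leading).

(a) P = 2.36e-05 W  (b) Q = -0.007177 VAR  (c) S = 0.007177 VA  (d) PF = 0.003289 (leading)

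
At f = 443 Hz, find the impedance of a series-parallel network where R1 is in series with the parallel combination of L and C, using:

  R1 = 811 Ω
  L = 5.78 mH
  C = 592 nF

Step 1 — Angular frequency: ω = 2π·f = 2π·443 = 2783 rad/s.
Step 2 — Component impedances:
  R1: Z = R = 811 Ω
  L: Z = jωL = j·2783·0.00578 = 0 + j16.09 Ω
  C: Z = 1/(jωC) = -j/(ω·C) = 0 - j606.9 Ω
Step 3 — Parallel branch: L || C = 1/(1/L + 1/C) = 0 + j16.53 Ω.
Step 4 — Series with R1: Z_total = R1 + (L || C) = 811 + j16.53 Ω = 811.2∠1.2° Ω.

Z = 811 + j16.53 Ω = 811.2∠1.2° Ω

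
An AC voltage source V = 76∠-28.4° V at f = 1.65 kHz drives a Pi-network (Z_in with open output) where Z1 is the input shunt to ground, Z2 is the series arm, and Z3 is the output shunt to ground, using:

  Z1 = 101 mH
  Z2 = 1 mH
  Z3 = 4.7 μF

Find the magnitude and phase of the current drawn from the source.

Step 1 — Angular frequency: ω = 2π·f = 2π·1650 = 1.037e+04 rad/s.
Step 2 — Component impedances:
  Z1: Z = jωL = j·1.037e+04·0.101 = 0 + j1047 Ω
  Z2: Z = jωL = j·1.037e+04·0.001 = 0 + j10.37 Ω
  Z3: Z = 1/(jωC) = -j/(ω·C) = 0 - j20.52 Ω
Step 3 — With open output, the series arm Z2 and the output shunt Z3 appear in series to ground: Z2 + Z3 = 0 - j10.16 Ω.
Step 4 — Parallel with input shunt Z1: Z_in = Z1 || (Z2 + Z3) = 0 - j10.26 Ω = 10.26∠-90.0° Ω.
Step 5 — Source phasor: V = 76∠-28.4° V = 66.85 - j36.15 V.
Step 6 — Ohm's law: I = V / Z_total = (66.85 - j36.15) / (0 - j10.26) = 3.525 + j6.519 A.
Step 7 — Convert to polar: |I| = 7.411 A, ∠I = 61.6°.

I = 7.411∠61.6° A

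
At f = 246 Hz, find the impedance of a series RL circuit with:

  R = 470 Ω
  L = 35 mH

Step 1 — Angular frequency: ω = 2π·f = 2π·246 = 1546 rad/s.
Step 2 — Component impedances:
  R: Z = R = 470 Ω
  L: Z = jωL = j·1546·0.035 = 0 + j54.1 Ω
Step 3 — Series combination: Z_total = R + L = 470 + j54.1 Ω = 473.1∠6.6° Ω.

Z = 470 + j54.1 Ω = 473.1∠6.6° Ω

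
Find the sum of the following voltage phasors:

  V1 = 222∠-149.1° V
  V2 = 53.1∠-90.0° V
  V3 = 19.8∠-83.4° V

Step 1 — Convert each phasor to rectangular form:
  V1 = 222·(cos(-149.1°) + j·sin(-149.1°)) = -190.5 - j114 V
  V2 = 53.1·(cos(-90.0°) + j·sin(-90.0°)) = 0 - j53.1 V
  V3 = 19.8·(cos(-83.4°) + j·sin(-83.4°)) = 2.276 - j19.67 V
Step 2 — Sum components: V_total = -188.2 - j186.8 V.
Step 3 — Convert to polar: |V_total| = 265.2 V, ∠V_total = -135.2°.

V_total = 265.2∠-135.2° V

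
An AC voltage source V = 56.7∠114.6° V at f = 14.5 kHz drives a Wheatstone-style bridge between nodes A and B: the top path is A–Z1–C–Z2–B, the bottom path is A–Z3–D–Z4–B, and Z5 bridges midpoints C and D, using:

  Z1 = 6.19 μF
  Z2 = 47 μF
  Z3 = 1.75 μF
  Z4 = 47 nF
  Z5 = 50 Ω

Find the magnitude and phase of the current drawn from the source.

Step 1 — Angular frequency: ω = 2π·f = 2π·1.45e+04 = 9.111e+04 rad/s.
Step 2 — Component impedances:
  Z1: Z = 1/(jωC) = -j/(ω·C) = 0 - j1.773 Ω
  Z2: Z = 1/(jωC) = -j/(ω·C) = 0 - j0.2335 Ω
  Z3: Z = 1/(jωC) = -j/(ω·C) = 0 - j6.272 Ω
  Z4: Z = 1/(jωC) = -j/(ω·C) = 0 - j233.5 Ω
  Z5: Z = R = 50 Ω
Step 3 — Bridge requires nodal analysis (the Z5 bridge couples midpoints C and D, so the two paths cannot be reduced to a simple series/parallel combination). Setting node B to ground and injecting 1 A at node A, the 3-node admittance system at A, C, D solves to V_A = Z_AB = 0.05686 - j1.981 Ω = 1.982∠-88.4° Ω.
Step 4 — Source phasor: V = 56.7∠114.6° V = -23.6 + j51.55 V.
Step 5 — Ohm's law: I = V / Z_total = (-23.6 + j51.55) / (0.05686 - j1.981) = -26.34 - j11.16 A.
Step 6 — Convert to polar: |I| = 28.61 A, ∠I = -157.0°.

I = 28.61∠-157.0° A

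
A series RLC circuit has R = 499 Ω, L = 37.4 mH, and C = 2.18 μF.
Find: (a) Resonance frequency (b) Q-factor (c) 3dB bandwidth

Step 1 — Resonance condition Im(Z)=0 gives ω₀ = 1/√(LC).
Step 2 — ω₀ = 1/√(0.0374·2.18e-06) = 3502 rad/s.
Step 3 — f₀ = ω₀/(2π) = 557.4 Hz.
Step 4 — Series Q: Q = ω₀L/R = 3502·0.0374/499 = 0.2625.
Step 5 — 3dB bandwidth: Δω = ω₀/Q = 1.334e+04 rad/s; BW = Δω/(2π) = 2123 Hz.

(a) f₀ = 557.4 Hz  (b) Q = 0.2625  (c) BW = 2123 Hz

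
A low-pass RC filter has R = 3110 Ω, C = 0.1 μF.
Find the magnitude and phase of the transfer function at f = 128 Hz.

Step 1 — Angular frequency: ω = 2π·128 = 804.2 rad/s.
Step 2 — Transfer function: H(jω) = 1/(1 + jωRC).
Step 3 — Denominator: 1 + jωRC = 1 + j·804.2·3110·1e-07 = 1 + j0.2501.
Step 4 — H = 0.9411 - j0.2354.
Step 5 — Magnitude: |H| = 0.9701 (-0.3 dB); phase: φ = -14.0°.

|H| = 0.9701 (-0.3 dB), φ = -14.0°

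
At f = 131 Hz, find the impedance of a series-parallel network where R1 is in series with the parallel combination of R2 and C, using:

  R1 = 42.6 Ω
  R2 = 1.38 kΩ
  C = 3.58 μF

Step 1 — Angular frequency: ω = 2π·f = 2π·131 = 823.1 rad/s.
Step 2 — Component impedances:
  R1: Z = R = 42.6 Ω
  R2: Z = R = 1380 Ω
  C: Z = 1/(jωC) = -j/(ω·C) = 0 - j339.4 Ω
Step 3 — Parallel branch: R2 || C = 1/(1/R2 + 1/C) = 78.7 - j320 Ω.
Step 4 — Series with R1: Z_total = R1 + (R2 || C) = 121.3 - j320 Ω = 342.2∠-69.2° Ω.

Z = 121.3 - j320 Ω = 342.2∠-69.2° Ω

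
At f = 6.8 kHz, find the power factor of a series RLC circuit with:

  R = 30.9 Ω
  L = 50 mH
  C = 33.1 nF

Step 1 — Angular frequency: ω = 2π·f = 2π·6800 = 4.273e+04 rad/s.
Step 2 — Component impedances:
  R: Z = R = 30.9 Ω
  L: Z = jωL = j·4.273e+04·0.05 = 0 + j2136 Ω
  C: Z = 1/(jωC) = -j/(ω·C) = 0 - j707.1 Ω
Step 3 — Series combination: Z_total = R + L + C = 30.9 + j1429 Ω = 1430∠88.8° Ω.
Step 4 — Power factor: PF = cos(φ) = Re(Z)/|Z| = 30.9/1429.5 = 0.02162.
Step 5 — Type: Im(Z) = 1429 ⇒ lagging (phase φ = 88.8°).

PF = 0.02162 (lagging, φ = 88.8°)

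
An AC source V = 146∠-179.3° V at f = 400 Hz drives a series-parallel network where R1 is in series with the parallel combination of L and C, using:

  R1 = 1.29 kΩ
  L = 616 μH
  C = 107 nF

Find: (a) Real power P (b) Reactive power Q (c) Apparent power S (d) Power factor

Step 1 — Angular frequency: ω = 2π·f = 2π·400 = 2513 rad/s.
Step 2 — Component impedances:
  R1: Z = R = 1290 Ω
  L: Z = jωL = j·2513·0.000616 = 0 + j1.548 Ω
  C: Z = 1/(jωC) = -j/(ω·C) = 0 - j3719 Ω
Step 3 — Parallel branch: L || C = 1/(1/L + 1/C) = 0 + j1.549 Ω.
Step 4 — Series with R1: Z_total = R1 + (L || C) = 1290 + j1.549 Ω = 1290∠0.1° Ω.
Step 5 — Source phasor: V = 146∠-179.3° V = -146 - j1.784 V.
Step 6 — Current: I = V / Z = -0.1132 - j0.001247 A = 0.1132∠-179.4° A.
Step 7 — Complex power: S = V·I* = 16.52 + j0.01984 VA.
Step 8 — Real power: P = Re(S) = 16.52 W.
Step 9 — Reactive power: Q = Im(S) = 0.01984 VAR.
Step 10 — Apparent power: |S| = 16.52 VA.
Step 11 — Power factor: PF = P/|S| = 1 (lagging).

(a) P = 16.52 W  (b) Q = 0.01984 VAR  (c) S = 16.52 VA  (d) PF = 1 (lagging)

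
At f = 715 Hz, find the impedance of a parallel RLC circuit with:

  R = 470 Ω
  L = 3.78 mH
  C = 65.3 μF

Step 1 — Angular frequency: ω = 2π·f = 2π·715 = 4492 rad/s.
Step 2 — Component impedances:
  R: Z = R = 470 Ω
  L: Z = jωL = j·4492·0.00378 = 0 + j16.98 Ω
  C: Z = 1/(jωC) = -j/(ω·C) = 0 - j3.409 Ω
Step 3 — Parallel combination: 1/Z_total = 1/R + 1/L + 1/C; Z_total = 0.0387 - j4.265 Ω = 4.265∠-89.5° Ω.

Z = 0.0387 - j4.265 Ω = 4.265∠-89.5° Ω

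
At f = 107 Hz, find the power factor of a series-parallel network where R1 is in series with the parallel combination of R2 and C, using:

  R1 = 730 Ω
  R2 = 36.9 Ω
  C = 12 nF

Step 1 — Angular frequency: ω = 2π·f = 2π·107 = 672.3 rad/s.
Step 2 — Component impedances:
  R1: Z = R = 730 Ω
  R2: Z = R = 36.9 Ω
  C: Z = 1/(jωC) = -j/(ω·C) = 0 - j1.24e+05 Ω
Step 3 — Parallel branch: R2 || C = 1/(1/R2 + 1/C) = 36.9 - j0.01098 Ω.
Step 4 — Series with R1: Z_total = R1 + (R2 || C) = 766.9 - j0.01098 Ω = 766.9∠-0.0° Ω.
Step 5 — Power factor: PF = cos(φ) = Re(Z)/|Z| = 766.9/766.9 = 1.
Step 6 — Type: Im(Z) = -0.01098 ⇒ leading (phase φ = -0.0°).

PF = 1 (leading, φ = -0.0°)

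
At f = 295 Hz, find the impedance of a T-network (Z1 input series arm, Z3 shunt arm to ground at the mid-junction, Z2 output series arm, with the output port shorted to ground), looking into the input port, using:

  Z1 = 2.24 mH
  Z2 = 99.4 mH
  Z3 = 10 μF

Step 1 — Angular frequency: ω = 2π·f = 2π·295 = 1854 rad/s.
Step 2 — Component impedances:
  Z1: Z = jωL = j·1854·0.00224 = 0 + j4.152 Ω
  Z2: Z = jωL = j·1854·0.0994 = 0 + j184.2 Ω
  Z3: Z = 1/(jωC) = -j/(ω·C) = 0 - j53.95 Ω
Step 3 — With the output port shorted to ground, the output series arm Z2 runs from the junction to ground; the shunt arm Z3 also runs from the junction to ground. They appear in parallel: Z3 || Z2 = 0 - j76.29 Ω.
Step 4 — Series with input arm Z1: Z_in = Z1 + (Z3 || Z2) = 0 - j72.14 Ω = 72.14∠-90.0° Ω.

Z = 0 - j72.14 Ω = 72.14∠-90.0° Ω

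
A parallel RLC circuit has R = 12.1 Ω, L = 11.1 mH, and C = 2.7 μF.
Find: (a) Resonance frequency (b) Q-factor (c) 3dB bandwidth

Step 1 — Resonance: ω₀ = 1/√(LC) = 1/√(0.0111·2.7e-06) = 5776 rad/s.
Step 2 — f₀ = ω₀/(2π) = 919.3 Hz.
Step 3 — Parallel Q: Q = R/(ω₀L) = 12.1/(5776·0.0111) = 0.1887.
Step 4 — Bandwidth: Δω = ω₀/Q = 3.061e+04 rad/s; BW = Δω/(2π) = 4872 Hz.

(a) f₀ = 919.3 Hz  (b) Q = 0.1887  (c) BW = 4872 Hz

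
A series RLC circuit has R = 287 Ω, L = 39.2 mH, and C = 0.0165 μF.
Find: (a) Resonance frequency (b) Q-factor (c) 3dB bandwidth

Step 1 — Resonance: ω₀ = 1/√(LC) = 1/√(0.0392·1.65e-08) = 3.932e+04 rad/s.
Step 2 — f₀ = ω₀/(2π) = 6258 Hz.
Step 3 — Series Q: Q = ω₀L/R = 3.932e+04·0.0392/287 = 5.371.
Step 4 — Bandwidth: Δω = ω₀/Q = 7321 rad/s; BW = Δω/(2π) = 1165 Hz.

(a) f₀ = 6258 Hz  (b) Q = 5.371  (c) BW = 1165 Hz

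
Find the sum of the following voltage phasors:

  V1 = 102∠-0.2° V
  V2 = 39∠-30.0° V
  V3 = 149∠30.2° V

Step 1 — Convert each phasor to rectangular form:
  V1 = 102·(cos(-0.2°) + j·sin(-0.2°)) = 102 - j0.356 V
  V2 = 39·(cos(-30.0°) + j·sin(-30.0°)) = 33.77 - j19.5 V
  V3 = 149·(cos(30.2°) + j·sin(30.2°)) = 128.8 + j74.95 V
Step 2 — Sum components: V_total = 264.6 + j55.09 V.
Step 3 — Convert to polar: |V_total| = 270.2 V, ∠V_total = 11.8°.

V_total = 270.2∠11.8° V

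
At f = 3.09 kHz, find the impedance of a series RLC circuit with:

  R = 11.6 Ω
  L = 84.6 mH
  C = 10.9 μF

Step 1 — Angular frequency: ω = 2π·f = 2π·3090 = 1.942e+04 rad/s.
Step 2 — Component impedances:
  R: Z = R = 11.6 Ω
  L: Z = jωL = j·1.942e+04·0.0846 = 0 + j1643 Ω
  C: Z = 1/(jωC) = -j/(ω·C) = 0 - j4.725 Ω
Step 3 — Series combination: Z_total = R + L + C = 11.6 + j1638 Ω = 1638∠89.6° Ω.

Z = 11.6 + j1638 Ω = 1638∠89.6° Ω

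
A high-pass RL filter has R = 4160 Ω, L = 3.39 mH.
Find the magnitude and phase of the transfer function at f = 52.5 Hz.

Step 1 — Angular frequency: ω = 2π·52.5 = 329.9 rad/s.
Step 2 — Transfer function: H(jω) = jωL/(R + jωL).
Step 3 — Numerator jωL = j·1.118; denominator R + jωL = 4160 + j1.118.
Step 4 — H = 7.226e-08 + j0.0002688.
Step 5 — Magnitude: |H| = 0.0002688 (-71.4 dB); phase: φ = 90.0°.

|H| = 0.0002688 (-71.4 dB), φ = 90.0°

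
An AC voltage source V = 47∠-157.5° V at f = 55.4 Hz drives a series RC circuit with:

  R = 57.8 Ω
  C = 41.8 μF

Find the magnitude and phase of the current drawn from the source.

Step 1 — Angular frequency: ω = 2π·f = 2π·55.4 = 348.1 rad/s.
Step 2 — Component impedances:
  R: Z = R = 57.8 Ω
  C: Z = 1/(jωC) = -j/(ω·C) = 0 - j68.73 Ω
Step 3 — Series combination: Z_total = R + C = 57.8 - j68.73 Ω = 89.8∠-49.9° Ω.
Step 4 — Source phasor: V = 47∠-157.5° V = -43.42 - j17.99 V.
Step 5 — Ohm's law: I = V / Z_total = (-43.42 - j17.99) / (57.8 - j68.73) = -0.1579 - j0.499 A.
Step 6 — Convert to polar: |I| = 0.5234 A, ∠I = -107.6°.

I = 0.5234∠-107.6° A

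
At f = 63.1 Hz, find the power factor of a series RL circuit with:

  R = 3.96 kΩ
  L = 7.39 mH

Step 1 — Angular frequency: ω = 2π·f = 2π·63.1 = 396.5 rad/s.
Step 2 — Component impedances:
  R: Z = R = 3960 Ω
  L: Z = jωL = j·396.5·0.00739 = 0 + j2.93 Ω
Step 3 — Series combination: Z_total = R + L = 3960 + j2.93 Ω = 3960∠0.0° Ω.
Step 4 — Power factor: PF = cos(φ) = Re(Z)/|Z| = 3960/3960 = 1.
Step 5 — Type: Im(Z) = 2.93 ⇒ lagging (phase φ = 0.0°).

PF = 1 (lagging, φ = 0.0°)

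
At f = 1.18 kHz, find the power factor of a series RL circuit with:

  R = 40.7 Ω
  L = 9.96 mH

Step 1 — Angular frequency: ω = 2π·f = 2π·1180 = 7414 rad/s.
Step 2 — Component impedances:
  R: Z = R = 40.7 Ω
  L: Z = jωL = j·7414·0.00996 = 0 + j73.85 Ω
Step 3 — Series combination: Z_total = R + L = 40.7 + j73.85 Ω = 84.32∠61.1° Ω.
Step 4 — Power factor: PF = cos(φ) = Re(Z)/|Z| = 40.7/84.32 = 0.4827.
Step 5 — Type: Im(Z) = 73.85 ⇒ lagging (phase φ = 61.1°).

PF = 0.4827 (lagging, φ = 61.1°)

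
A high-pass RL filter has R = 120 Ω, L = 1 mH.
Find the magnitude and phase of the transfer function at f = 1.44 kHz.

Step 1 — Angular frequency: ω = 2π·1440 = 9048 rad/s.
Step 2 — Transfer function: H(jω) = jωL/(R + jωL).
Step 3 — Numerator jωL = j·9.048; denominator R + jωL = 120 + j9.048.
Step 4 — H = 0.005653 + j0.07497.
Step 5 — Magnitude: |H| = 0.07518 (-22.5 dB); phase: φ = 85.7°.

|H| = 0.07518 (-22.5 dB), φ = 85.7°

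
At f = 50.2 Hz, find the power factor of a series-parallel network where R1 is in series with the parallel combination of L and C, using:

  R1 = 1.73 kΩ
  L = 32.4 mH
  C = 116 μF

Step 1 — Angular frequency: ω = 2π·f = 2π·50.2 = 315.4 rad/s.
Step 2 — Component impedances:
  R1: Z = R = 1730 Ω
  L: Z = jωL = j·315.4·0.0324 = 0 + j10.22 Ω
  C: Z = 1/(jωC) = -j/(ω·C) = 0 - j27.33 Ω
Step 3 — Parallel branch: L || C = 1/(1/L + 1/C) = 0 + j16.32 Ω.
Step 4 — Series with R1: Z_total = R1 + (L || C) = 1730 + j16.32 Ω = 1730∠0.5° Ω.
Step 5 — Power factor: PF = cos(φ) = Re(Z)/|Z| = 1730/1730 = 1.
Step 6 — Type: Im(Z) = 16.32 ⇒ lagging (phase φ = 0.5°).

PF = 1 (lagging, φ = 0.5°)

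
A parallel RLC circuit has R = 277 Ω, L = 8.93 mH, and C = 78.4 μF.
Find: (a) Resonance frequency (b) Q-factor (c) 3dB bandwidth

Step 1 — Resonance: ω₀ = 1/√(LC) = 1/√(0.00893·7.84e-05) = 1195 rad/s.
Step 2 — f₀ = ω₀/(2π) = 190.2 Hz.
Step 3 — Parallel Q: Q = R/(ω₀L) = 277/(1195·0.00893) = 25.95.
Step 4 — Bandwidth: Δω = ω₀/Q = 46.05 rad/s; BW = Δω/(2π) = 7.329 Hz.

(a) f₀ = 190.2 Hz  (b) Q = 25.95  (c) BW = 7.329 Hz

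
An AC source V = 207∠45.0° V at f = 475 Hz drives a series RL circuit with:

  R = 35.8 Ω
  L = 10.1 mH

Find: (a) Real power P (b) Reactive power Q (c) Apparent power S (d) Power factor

Step 1 — Angular frequency: ω = 2π·f = 2π·475 = 2985 rad/s.
Step 2 — Component impedances:
  R: Z = R = 35.8 Ω
  L: Z = jωL = j·2985·0.0101 = 0 + j30.14 Ω
Step 3 — Series combination: Z_total = R + L = 35.8 + j30.14 Ω = 46.8∠40.1° Ω.
Step 4 — Source phasor: V = 207∠45.0° V = 146.4 + j146.4 V.
Step 5 — Current: I = V / Z = 4.407 + j0.378 A = 4.423∠4.9° A.
Step 6 — Complex power: S = V·I* = 700.4 + j589.7 VA.
Step 7 — Real power: P = Re(S) = 700.4 W.
Step 8 — Reactive power: Q = Im(S) = 589.7 VAR.
Step 9 — Apparent power: |S| = 915.6 VA.
Step 10 — Power factor: PF = P/|S| = 0.765 (lagging).

(a) P = 700.4 W  (b) Q = 589.7 VAR  (c) S = 915.6 VA  (d) PF = 0.765 (lagging)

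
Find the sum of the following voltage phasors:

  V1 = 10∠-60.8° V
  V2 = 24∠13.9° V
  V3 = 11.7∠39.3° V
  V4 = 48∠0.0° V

Step 1 — Convert each phasor to rectangular form:
  V1 = 10·(cos(-60.8°) + j·sin(-60.8°)) = 4.879 - j8.729 V
  V2 = 24·(cos(13.9°) + j·sin(13.9°)) = 23.3 + j5.765 V
  V3 = 11.7·(cos(39.3°) + j·sin(39.3°)) = 9.054 + j7.411 V
  V4 = 48·(cos(0.0°) + j·sin(0.0°)) = 48 V
Step 2 — Sum components: V_total = 85.23 + j4.447 V.
Step 3 — Convert to polar: |V_total| = 85.35 V, ∠V_total = 3.0°.

V_total = 85.35∠3.0° V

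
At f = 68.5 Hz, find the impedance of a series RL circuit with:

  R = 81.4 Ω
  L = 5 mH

Step 1 — Angular frequency: ω = 2π·f = 2π·68.5 = 430.4 rad/s.
Step 2 — Component impedances:
  R: Z = R = 81.4 Ω
  L: Z = jωL = j·430.4·0.005 = 0 + j2.152 Ω
Step 3 — Series combination: Z_total = R + L = 81.4 + j2.152 Ω = 81.43∠1.5° Ω.

Z = 81.4 + j2.152 Ω = 81.43∠1.5° Ω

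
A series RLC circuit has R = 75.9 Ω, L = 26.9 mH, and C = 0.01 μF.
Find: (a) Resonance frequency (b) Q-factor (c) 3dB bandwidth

Step 1 — Resonance condition Im(Z)=0 gives ω₀ = 1/√(LC).
Step 2 — ω₀ = 1/√(0.0269·1e-08) = 6.097e+04 rad/s.
Step 3 — f₀ = ω₀/(2π) = 9704 Hz.
Step 4 — Series Q: Q = ω₀L/R = 6.097e+04·0.0269/75.9 = 21.61.
Step 5 — 3dB bandwidth: Δω = ω₀/Q = 2822 rad/s; BW = Δω/(2π) = 449.1 Hz.

(a) f₀ = 9704 Hz  (b) Q = 21.61  (c) BW = 449.1 Hz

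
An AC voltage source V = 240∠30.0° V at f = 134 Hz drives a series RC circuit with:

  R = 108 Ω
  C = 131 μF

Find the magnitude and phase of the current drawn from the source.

Step 1 — Angular frequency: ω = 2π·f = 2π·134 = 841.9 rad/s.
Step 2 — Component impedances:
  R: Z = R = 108 Ω
  C: Z = 1/(jωC) = -j/(ω·C) = 0 - j9.067 Ω
Step 3 — Series combination: Z_total = R + C = 108 - j9.067 Ω = 108.4∠-4.8° Ω.
Step 4 — Source phasor: V = 240∠30.0° V = 207.8 + j120 V.
Step 5 — Ohm's law: I = V / Z_total = (207.8 + j120) / (108 - j9.067) = 1.818 + j1.264 A.
Step 6 — Convert to polar: |I| = 2.214 A, ∠I = 34.8°.

I = 2.214∠34.8° A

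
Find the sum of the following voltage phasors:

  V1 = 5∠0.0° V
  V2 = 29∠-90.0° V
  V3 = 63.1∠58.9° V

Step 1 — Convert each phasor to rectangular form:
  V1 = 5·(cos(0.0°) + j·sin(0.0°)) = 5 V
  V2 = 29·(cos(-90.0°) + j·sin(-90.0°)) = 0 - j29 V
  V3 = 63.1·(cos(58.9°) + j·sin(58.9°)) = 32.59 + j54.03 V
Step 2 — Sum components: V_total = 37.59 + j25.03 V.
Step 3 — Convert to polar: |V_total| = 45.16 V, ∠V_total = 33.7°.

V_total = 45.16∠33.7° V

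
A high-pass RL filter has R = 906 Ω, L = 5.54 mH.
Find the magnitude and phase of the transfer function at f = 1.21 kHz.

Step 1 — Angular frequency: ω = 2π·1210 = 7603 rad/s.
Step 2 — Transfer function: H(jω) = jωL/(R + jωL).
Step 3 — Numerator jωL = j·42.12; denominator R + jωL = 906 + j42.12.
Step 4 — H = 0.002157 + j0.04639.
Step 5 — Magnitude: |H| = 0.04644 (-26.7 dB); phase: φ = 87.3°.

|H| = 0.04644 (-26.7 dB), φ = 87.3°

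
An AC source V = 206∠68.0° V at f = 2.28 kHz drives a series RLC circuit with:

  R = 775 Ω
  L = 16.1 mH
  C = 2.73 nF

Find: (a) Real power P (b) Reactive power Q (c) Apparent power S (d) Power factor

Step 1 — Angular frequency: ω = 2π·f = 2π·2280 = 1.433e+04 rad/s.
Step 2 — Component impedances:
  R: Z = R = 775 Ω
  L: Z = jωL = j·1.433e+04·0.0161 = 0 + j230.6 Ω
  C: Z = 1/(jωC) = -j/(ω·C) = 0 - j2.557e+04 Ω
Step 3 — Series combination: Z_total = R + L + C = 775 - j2.534e+04 Ω = 2.535e+04∠-88.2° Ω.
Step 4 — Source phasor: V = 206∠68.0° V = 77.17 + j191 V.
Step 5 — Current: I = V / Z = -0.007438 + j0.003273 A = 0.008126∠156.2° A.
Step 6 — Complex power: S = V·I* = 0.05117 - j1.673 VA.
Step 7 — Real power: P = Re(S) = 0.05117 W.
Step 8 — Reactive power: Q = Im(S) = -1.673 VAR.
Step 9 — Apparent power: |S| = 1.674 VA.
Step 10 — Power factor: PF = P/|S| = 0.03057 (leading).

(a) P = 0.05117 W  (b) Q = -1.673 VAR  (c) S = 1.674 VA  (d) PF = 0.03057 (leading)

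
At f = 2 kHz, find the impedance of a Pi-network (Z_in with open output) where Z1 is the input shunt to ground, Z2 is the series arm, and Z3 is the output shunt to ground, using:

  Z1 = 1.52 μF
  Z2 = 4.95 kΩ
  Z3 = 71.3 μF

Step 1 — Angular frequency: ω = 2π·f = 2π·2000 = 1.257e+04 rad/s.
Step 2 — Component impedances:
  Z1: Z = 1/(jωC) = -j/(ω·C) = 0 - j52.35 Ω
  Z2: Z = R = 4950 Ω
  Z3: Z = 1/(jωC) = -j/(ω·C) = 0 - j1.116 Ω
Step 3 — With open output, the series arm Z2 and the output shunt Z3 appear in series to ground: Z2 + Z3 = 4950 - j1.116 Ω.
Step 4 — Parallel with input shunt Z1: Z_in = Z1 || (Z2 + Z3) = 0.5537 - j52.35 Ω = 52.35∠-89.4° Ω.

Z = 0.5537 - j52.35 Ω = 52.35∠-89.4° Ω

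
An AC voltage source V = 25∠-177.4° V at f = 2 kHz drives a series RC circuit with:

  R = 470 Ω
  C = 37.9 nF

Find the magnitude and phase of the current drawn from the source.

Step 1 — Angular frequency: ω = 2π·f = 2π·2000 = 1.257e+04 rad/s.
Step 2 — Component impedances:
  R: Z = R = 470 Ω
  C: Z = 1/(jωC) = -j/(ω·C) = 0 - j2100 Ω
Step 3 — Series combination: Z_total = R + C = 470 - j2100 Ω = 2152∠-77.4° Ω.
Step 4 — Source phasor: V = 25∠-177.4° V = -24.97 - j1.134 V.
Step 5 — Ohm's law: I = V / Z_total = (-24.97 - j1.134) / (470 - j2100) = -0.002021 - j0.01144 A.
Step 6 — Convert to polar: |I| = 0.01162 A, ∠I = -100.0°.

I = 0.01162∠-100.0° A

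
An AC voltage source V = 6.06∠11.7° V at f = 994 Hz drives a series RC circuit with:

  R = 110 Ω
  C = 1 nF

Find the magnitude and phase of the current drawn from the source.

Step 1 — Angular frequency: ω = 2π·f = 2π·994 = 6245 rad/s.
Step 2 — Component impedances:
  R: Z = R = 110 Ω
  C: Z = 1/(jωC) = -j/(ω·C) = 0 - j1.601e+05 Ω
Step 3 — Series combination: Z_total = R + C = 110 - j1.601e+05 Ω = 1.601e+05∠-90.0° Ω.
Step 4 — Source phasor: V = 6.06∠11.7° V = 5.934 + j1.229 V.
Step 5 — Ohm's law: I = V / Z_total = (5.934 + j1.229) / (110 - j1.601e+05) = -7.65e-06 + j3.707e-05 A.
Step 6 — Convert to polar: |I| = 3.785e-05 A, ∠I = 101.7°.

I = 3.785e-05∠101.7° A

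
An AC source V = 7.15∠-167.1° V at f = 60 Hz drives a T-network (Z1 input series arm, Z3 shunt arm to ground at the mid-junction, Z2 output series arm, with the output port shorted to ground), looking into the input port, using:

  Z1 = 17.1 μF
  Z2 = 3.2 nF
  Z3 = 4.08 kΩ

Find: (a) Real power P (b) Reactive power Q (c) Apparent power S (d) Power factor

Step 1 — Angular frequency: ω = 2π·f = 2π·60 = 377 rad/s.
Step 2 — Component impedances:
  Z1: Z = 1/(jωC) = -j/(ω·C) = 0 - j155.1 Ω
  Z2: Z = 1/(jωC) = -j/(ω·C) = 0 - j8.289e+05 Ω
  Z3: Z = R = 4080 Ω
Step 3 — With the output port shorted to ground, the output series arm Z2 runs from the junction to ground; the shunt arm Z3 also runs from the junction to ground. They appear in parallel: Z3 || Z2 = 4080 - j20.08 Ω.
Step 4 — Series with input arm Z1: Z_in = Z1 + (Z3 || Z2) = 4080 - j175.2 Ω = 4084∠-2.5° Ω.
Step 5 — Source phasor: V = 7.15∠-167.1° V = -6.97 - j1.596 V.
Step 6 — Current: I = V / Z = -0.001688 - j0.0004637 A = 0.001751∠-164.6° A.
Step 7 — Complex power: S = V·I* = 0.01251 - j0.0005371 VA.
Step 8 — Real power: P = Re(S) = 0.01251 W.
Step 9 — Reactive power: Q = Im(S) = -0.0005371 VAR.
Step 10 — Apparent power: |S| = 0.01252 VA.
Step 11 — Power factor: PF = P/|S| = 0.9991 (leading).

(a) P = 0.01251 W  (b) Q = -0.0005371 VAR  (c) S = 0.01252 VA  (d) PF = 0.9991 (leading)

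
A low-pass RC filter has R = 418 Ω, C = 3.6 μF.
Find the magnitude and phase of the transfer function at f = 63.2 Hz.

Step 1 — Angular frequency: ω = 2π·63.2 = 397.1 rad/s.
Step 2 — Transfer function: H(jω) = 1/(1 + jωRC).
Step 3 — Denominator: 1 + jωRC = 1 + j·397.1·418·3.6e-06 = 1 + j0.5976.
Step 4 — H = 0.7369 - j0.4403.
Step 5 — Magnitude: |H| = 0.8584 (-1.3 dB); phase: φ = -30.9°.

|H| = 0.8584 (-1.3 dB), φ = -30.9°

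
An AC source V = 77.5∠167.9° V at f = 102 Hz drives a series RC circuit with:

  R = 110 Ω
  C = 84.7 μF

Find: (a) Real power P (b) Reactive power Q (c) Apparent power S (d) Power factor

Step 1 — Angular frequency: ω = 2π·f = 2π·102 = 640.9 rad/s.
Step 2 — Component impedances:
  R: Z = R = 110 Ω
  C: Z = 1/(jωC) = -j/(ω·C) = 0 - j18.42 Ω
Step 3 — Series combination: Z_total = R + C = 110 - j18.42 Ω = 111.5∠-9.5° Ω.
Step 4 — Source phasor: V = 77.5∠167.9° V = -75.78 + j16.25 V.
Step 5 — Current: I = V / Z = -0.6942 + j0.03143 A = 0.6949∠177.4° A.
Step 6 — Complex power: S = V·I* = 53.11 - j8.895 VA.
Step 7 — Real power: P = Re(S) = 53.11 W.
Step 8 — Reactive power: Q = Im(S) = -8.895 VAR.
Step 9 — Apparent power: |S| = 53.85 VA.
Step 10 — Power factor: PF = P/|S| = 0.9863 (leading).

(a) P = 53.11 W  (b) Q = -8.895 VAR  (c) S = 53.85 VA  (d) PF = 0.9863 (leading)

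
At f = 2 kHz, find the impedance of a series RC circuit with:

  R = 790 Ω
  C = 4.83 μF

Step 1 — Angular frequency: ω = 2π·f = 2π·2000 = 1.257e+04 rad/s.
Step 2 — Component impedances:
  R: Z = R = 790 Ω
  C: Z = 1/(jωC) = -j/(ω·C) = 0 - j16.48 Ω
Step 3 — Series combination: Z_total = R + C = 790 - j16.48 Ω = 790.2∠-1.2° Ω.

Z = 790 - j16.48 Ω = 790.2∠-1.2° Ω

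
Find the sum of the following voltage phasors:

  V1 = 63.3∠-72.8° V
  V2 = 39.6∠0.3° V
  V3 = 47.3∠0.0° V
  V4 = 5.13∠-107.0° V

Step 1 — Convert each phasor to rectangular form:
  V1 = 63.3·(cos(-72.8°) + j·sin(-72.8°)) = 18.72 - j60.47 V
  V2 = 39.6·(cos(0.3°) + j·sin(0.3°)) = 39.6 + j0.2073 V
  V3 = 47.3·(cos(0.0°) + j·sin(0.0°)) = 47.3 V
  V4 = 5.13·(cos(-107.0°) + j·sin(-107.0°)) = -1.5 - j4.906 V
Step 2 — Sum components: V_total = 104.1 - j65.17 V.
Step 3 — Convert to polar: |V_total| = 122.8 V, ∠V_total = -32.0°.

V_total = 122.8∠-32.0° V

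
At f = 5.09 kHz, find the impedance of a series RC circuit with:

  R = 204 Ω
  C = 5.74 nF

Step 1 — Angular frequency: ω = 2π·f = 2π·5090 = 3.198e+04 rad/s.
Step 2 — Component impedances:
  R: Z = R = 204 Ω
  C: Z = 1/(jωC) = -j/(ω·C) = 0 - j5447 Ω
Step 3 — Series combination: Z_total = R + C = 204 - j5447 Ω = 5451∠-87.9° Ω.

Z = 204 - j5447 Ω = 5451∠-87.9° Ω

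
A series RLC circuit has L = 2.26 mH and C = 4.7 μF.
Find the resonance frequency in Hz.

Step 1 — Resonance condition Im(Z)=0 gives ω₀ = 1/√(LC).
Step 2 — ω₀ = 1/√(0.00226·4.7e-06) = 9703 rad/s.
Step 3 — f₀ = ω₀/(2π) = 1544 Hz.

f₀ = 1544 Hz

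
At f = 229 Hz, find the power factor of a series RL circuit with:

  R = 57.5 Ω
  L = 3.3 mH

Step 1 — Angular frequency: ω = 2π·f = 2π·229 = 1439 rad/s.
Step 2 — Component impedances:
  R: Z = R = 57.5 Ω
  L: Z = jωL = j·1439·0.0033 = 0 + j4.748 Ω
Step 3 — Series combination: Z_total = R + L = 57.5 + j4.748 Ω = 57.7∠4.7° Ω.
Step 4 — Power factor: PF = cos(φ) = Re(Z)/|Z| = 57.5/57.696 = 0.9966.
Step 5 — Type: Im(Z) = 4.748 ⇒ lagging (phase φ = 4.7°).

PF = 0.9966 (lagging, φ = 4.7°)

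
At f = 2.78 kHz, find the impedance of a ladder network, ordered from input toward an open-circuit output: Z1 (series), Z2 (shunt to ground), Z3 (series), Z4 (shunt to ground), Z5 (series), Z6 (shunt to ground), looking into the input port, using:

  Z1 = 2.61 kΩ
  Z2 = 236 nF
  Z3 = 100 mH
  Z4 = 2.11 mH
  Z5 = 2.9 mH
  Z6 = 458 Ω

Step 1 — Angular frequency: ω = 2π·f = 2π·2780 = 1.747e+04 rad/s.
Step 2 — Component impedances:
  Z1: Z = R = 2610 Ω
  Z2: Z = 1/(jωC) = -j/(ω·C) = 0 - j242.6 Ω
  Z3: Z = jωL = j·1.747e+04·0.1 = 0 + j1747 Ω
  Z4: Z = jωL = j·1.747e+04·0.00211 = 0 + j36.86 Ω
  Z5: Z = jωL = j·1.747e+04·0.0029 = 0 + j50.66 Ω
  Z6: Z = R = 458 Ω
Step 3 — Ladder network (open output): work backward from the far end, alternating series and parallel combinations. Z_in = 2610 - j280.8 Ω = 2625∠-6.1° Ω.

Z = 2610 - j280.8 Ω = 2625∠-6.1° Ω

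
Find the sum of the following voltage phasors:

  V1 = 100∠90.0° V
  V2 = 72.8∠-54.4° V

Step 1 — Convert each phasor to rectangular form:
  V1 = 100·(cos(90.0°) + j·sin(90.0°)) = 0 + j100 V
  V2 = 72.8·(cos(-54.4°) + j·sin(-54.4°)) = 42.38 - j59.19 V
Step 2 — Sum components: V_total = 42.38 + j40.81 V.
Step 3 — Convert to polar: |V_total| = 58.83 V, ∠V_total = 43.9°.

V_total = 58.83∠43.9° V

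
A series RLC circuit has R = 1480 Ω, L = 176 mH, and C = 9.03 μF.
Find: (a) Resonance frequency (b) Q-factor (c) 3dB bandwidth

Step 1 — Resonance condition Im(Z)=0 gives ω₀ = 1/√(LC).
Step 2 — ω₀ = 1/√(0.176·9.03e-06) = 793.2 rad/s.
Step 3 — f₀ = ω₀/(2π) = 126.2 Hz.
Step 4 — Series Q: Q = ω₀L/R = 793.2·0.176/1480 = 0.09433.
Step 5 — 3dB bandwidth: Δω = ω₀/Q = 8409 rad/s; BW = Δω/(2π) = 1338 Hz.

(a) f₀ = 126.2 Hz  (b) Q = 0.09433  (c) BW = 1338 Hz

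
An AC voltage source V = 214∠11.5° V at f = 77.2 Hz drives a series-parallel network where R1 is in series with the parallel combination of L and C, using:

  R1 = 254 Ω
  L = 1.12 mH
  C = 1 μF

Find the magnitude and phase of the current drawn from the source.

Step 1 — Angular frequency: ω = 2π·f = 2π·77.2 = 485.1 rad/s.
Step 2 — Component impedances:
  R1: Z = R = 254 Ω
  L: Z = jωL = j·485.1·0.00112 = 0 + j0.5433 Ω
  C: Z = 1/(jωC) = -j/(ω·C) = 0 - j2062 Ω
Step 3 — Parallel branch: L || C = 1/(1/L + 1/C) = 0 + j0.5434 Ω.
Step 4 — Series with R1: Z_total = R1 + (L || C) = 254 + j0.5434 Ω = 254∠0.1° Ω.
Step 5 — Source phasor: V = 214∠11.5° V = 209.7 + j42.66 V.
Step 6 — Ohm's law: I = V / Z_total = (209.7 + j42.66) / (254 + j0.5434) = 0.826 + j0.1662 A.
Step 7 — Convert to polar: |I| = 0.8425 A, ∠I = 11.4°.

I = 0.8425∠11.4° A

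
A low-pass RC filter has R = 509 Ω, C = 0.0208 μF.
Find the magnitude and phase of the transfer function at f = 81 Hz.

Step 1 — Angular frequency: ω = 2π·81 = 508.9 rad/s.
Step 2 — Transfer function: H(jω) = 1/(1 + jωRC).
Step 3 — Denominator: 1 + jωRC = 1 + j·508.9·509·2.08e-08 = 1 + j0.005388.
Step 4 — H = 1 - j0.005388.
Step 5 — Magnitude: |H| = 1 (-0.0 dB); phase: φ = -0.3°.

|H| = 1 (-0.0 dB), φ = -0.3°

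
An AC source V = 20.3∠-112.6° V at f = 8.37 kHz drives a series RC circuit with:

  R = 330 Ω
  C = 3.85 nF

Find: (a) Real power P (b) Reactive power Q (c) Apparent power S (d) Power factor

Step 1 — Angular frequency: ω = 2π·f = 2π·8370 = 5.259e+04 rad/s.
Step 2 — Component impedances:
  R: Z = R = 330 Ω
  C: Z = 1/(jωC) = -j/(ω·C) = 0 - j4939 Ω
Step 3 — Series combination: Z_total = R + C = 330 - j4939 Ω = 4950∠-86.2° Ω.
Step 4 — Source phasor: V = 20.3∠-112.6° V = -7.801 - j18.74 V.
Step 5 — Current: I = V / Z = 0.003673 - j0.001825 A = 0.004101∠-26.4° A.
Step 6 — Complex power: S = V·I* = 0.00555 - j0.08307 VA.
Step 7 — Real power: P = Re(S) = 0.00555 W.
Step 8 — Reactive power: Q = Im(S) = -0.08307 VAR.
Step 9 — Apparent power: |S| = 0.08325 VA.
Step 10 — Power factor: PF = P/|S| = 0.06667 (leading).

(a) P = 0.00555 W  (b) Q = -0.08307 VAR  (c) S = 0.08325 VA  (d) PF = 0.06667 (leading)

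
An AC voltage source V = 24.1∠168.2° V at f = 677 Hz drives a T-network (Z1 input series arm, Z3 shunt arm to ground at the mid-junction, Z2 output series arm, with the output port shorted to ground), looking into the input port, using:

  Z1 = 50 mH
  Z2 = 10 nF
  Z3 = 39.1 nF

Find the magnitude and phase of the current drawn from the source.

Step 1 — Angular frequency: ω = 2π·f = 2π·677 = 4254 rad/s.
Step 2 — Component impedances:
  Z1: Z = jωL = j·4254·0.05 = 0 + j212.7 Ω
  Z2: Z = 1/(jωC) = -j/(ω·C) = 0 - j2.351e+04 Ω
  Z3: Z = 1/(jωC) = -j/(ω·C) = 0 - j6012 Ω
Step 3 — With the output port shorted to ground, the output series arm Z2 runs from the junction to ground; the shunt arm Z3 also runs from the junction to ground. They appear in parallel: Z3 || Z2 = 0 - j4788 Ω.
Step 4 — Series with input arm Z1: Z_in = Z1 + (Z3 || Z2) = 0 - j4575 Ω = 4575∠-90.0° Ω.
Step 5 — Source phasor: V = 24.1∠168.2° V = -23.59 + j4.928 V.
Step 6 — Ohm's law: I = V / Z_total = (-23.59 + j4.928) / (0 - j4575) = -0.001077 - j0.005156 A.
Step 7 — Convert to polar: |I| = 0.005267 A, ∠I = -101.8°.

I = 0.005267∠-101.8° A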